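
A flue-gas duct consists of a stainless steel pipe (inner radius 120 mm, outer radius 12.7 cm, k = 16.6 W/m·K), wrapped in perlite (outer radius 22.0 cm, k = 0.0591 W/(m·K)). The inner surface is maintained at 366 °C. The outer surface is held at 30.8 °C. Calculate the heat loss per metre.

Q' = 226 W/m

Resistance network (inner→outer):
  R'_stainless steel = ln(0.127/0.120)/(2πk) = 0.05670/(2π·16.6) = 5.436×10^-4 m·K/W
  R'_perlite = ln(0.220/0.127)/(2πk) = 0.5494/(2π·0.0591) = 1.480 m·K/W
ΣR = 5.436×10^-4 + 1.480 = 1.481 m·K/W
Q' = ΔT/ΣR = (366 °C − 30.8 °C)/1.481 = 226 W/m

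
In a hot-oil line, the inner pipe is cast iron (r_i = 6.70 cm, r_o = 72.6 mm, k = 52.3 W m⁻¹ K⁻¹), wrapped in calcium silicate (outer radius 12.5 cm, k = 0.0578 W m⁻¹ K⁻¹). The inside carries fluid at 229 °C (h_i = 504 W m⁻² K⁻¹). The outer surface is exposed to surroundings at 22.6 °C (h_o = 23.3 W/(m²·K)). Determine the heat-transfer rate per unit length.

Treat each layer as a resistance in series:
  R'_conv,in = 1/(2πr h) = 1/(2π·0.0670·504) = 0.004713 m·K/W
  R'_cast iron = ln(0.0726/0.0670)/(2πk) = 0.08027/(2π·52.3) = 2.443×10^-4 m·K/W
  R'_calcium silicate = ln(0.125/0.0726)/(2πk) = 0.5433/(2π·0.0578) = 1.496 m·K/W
  R'_conv,out = 1/(2πr h) = 1/(2π·0.125·23.3) = 0.05465 m·K/W
ΣR = 0.004713 + 2.443×10^-4 + 1.496 + 0.05465 = 1.556 m·K/W
Q' = ΔT/ΣR = (229 °C − 22.6 °C)/1.556 = 133 W/m

Q' = 133 W/m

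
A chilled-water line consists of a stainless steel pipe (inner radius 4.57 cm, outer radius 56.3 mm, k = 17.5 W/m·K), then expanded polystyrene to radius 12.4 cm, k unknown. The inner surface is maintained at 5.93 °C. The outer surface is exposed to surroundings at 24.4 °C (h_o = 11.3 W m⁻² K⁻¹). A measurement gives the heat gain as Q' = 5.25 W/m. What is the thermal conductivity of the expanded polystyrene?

ΣR = ΔT/Q' = |5.93 − 24.4|/5.25 = 3.518 m·K/W
Known resistances:
  R'_stainless steel = ln(0.0563/0.0457)/(2πk) = 0.2086/(2π·17.5) = 0.001897 m·K/W
  R'_conv,out = 1/(2πr h) = 1/(2π·0.124·11.3) = 0.1136 m·K/W
R_expanded polystyrene = ΣR − ΣR_known = 3.518 − 0.1155 = 3.402 m·K/W
ln(r₂/r₁)/(2πk) = 3.402 ⇒ k = 0.7896/(2π·3.402) = 0.0369 W/m·K

k = 0.0369 W/m·K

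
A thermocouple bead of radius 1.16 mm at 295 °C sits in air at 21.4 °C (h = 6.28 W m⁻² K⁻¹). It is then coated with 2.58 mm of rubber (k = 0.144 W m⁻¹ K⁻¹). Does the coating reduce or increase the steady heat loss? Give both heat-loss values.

Critical radius for a sphere: r_cr = 2k/h = 0.0459 m = 4.59 cm.
Outer radius after coating: r₂ = 0.00116 + 0.00258 = 0.00374 m.
Since r₁ < r_cr and r₂ ≤ r_cr, the coating moves toward the maximum at r_cr — heat loss rises.
Bare: R = 1/(4πr₁²h) = 9417 K/W; Q = 273.6/9417 = 0.0291 W.
Coated: R = R_cond + R_conv = 1235 K/W; Q = 273.6/1235 = 0.222 W.

increases: 0.0291 → 0.222 W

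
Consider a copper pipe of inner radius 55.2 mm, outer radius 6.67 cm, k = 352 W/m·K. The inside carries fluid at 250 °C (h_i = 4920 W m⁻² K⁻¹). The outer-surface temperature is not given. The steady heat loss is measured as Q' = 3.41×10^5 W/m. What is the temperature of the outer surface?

T_out = 21.0 °C

Series resistances:
  R'_conv,in = 1/(2πr h) = 1/(2π·0.0552·4920) = 5.860×10^-4 m·K/W
  R'_copper = ln(0.0667/0.0552)/(2πk) = 0.1892/(2π·352) = 8.556×10^-5 m·K/W
ΣR = 6.716×10^-4 m·K/W
ΔT = Q'·ΣR = 3.41×10^5 × 6.716×10^-4 = 229.0 K
Heat flows outward, so T_out = T_in − ΔT = 250 − 229.0 = 21.0 °C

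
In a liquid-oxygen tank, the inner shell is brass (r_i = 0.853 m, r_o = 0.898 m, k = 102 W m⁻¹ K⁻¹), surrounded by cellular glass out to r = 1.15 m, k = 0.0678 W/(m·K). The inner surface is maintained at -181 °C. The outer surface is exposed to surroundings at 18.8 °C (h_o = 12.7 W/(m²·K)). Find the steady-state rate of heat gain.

Resistance network (inner→outer):
  R_brass = (1/0.853 − 1/0.898)/(4πk) = 0.05875/(4π·102) = 4.583×10^-5 K/W
  R_cellular glass = (1/0.898 − 1/1.15)/(4πk) = 0.2440/(4π·0.0678) = 0.2864 K/W
  R_conv,out = 1/(4πr²h) = 1/(4π·1.15²·12.7) = 0.004738 K/W
ΣR = 4.583×10^-5 + 0.2864 + 0.004738 = 0.2912 K/W
Q = ΔT/ΣR = (-181 °C − 18.8 °C)/0.2912 = -686 W
(Negative Q ⇒ heat flows inward; heat gain = 686 W.)

Q = 686 W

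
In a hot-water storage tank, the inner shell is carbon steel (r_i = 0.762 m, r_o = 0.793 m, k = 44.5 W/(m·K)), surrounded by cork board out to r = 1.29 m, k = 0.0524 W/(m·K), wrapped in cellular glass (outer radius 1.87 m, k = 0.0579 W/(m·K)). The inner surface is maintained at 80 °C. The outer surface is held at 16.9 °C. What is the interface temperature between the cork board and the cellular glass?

Resistance network (inner→outer):
  R_carbon steel = (1/0.762 − 1/0.793)/(4πk) = 0.05130/(4π·44.5) = 9.174×10^-5 K/W
  R_cork board = (1/0.793 − 1/1.29)/(4πk) = 0.4858/(4π·0.0524) = 0.7378 K/W
  R_cellular glass = (1/1.29 − 1/1.87)/(4πk) = 0.2404/(4π·0.0579) = 0.3305 K/W
ΣR = 9.174×10^-5 + 0.7378 + 0.3305 = 1.068 K/W
Q = ΔT/ΣR = (80 °C − 16.9 °C)/1.068 = 59.08 W
From the inner boundary to the cork board/cellular glass interface, ΣR_partial = 0.7379 K/W.
T_interface = T_in − Q·ΣR_partial = 80 °C − (59.08)(0.7379) = 36.4 °C

T = 36.4 °C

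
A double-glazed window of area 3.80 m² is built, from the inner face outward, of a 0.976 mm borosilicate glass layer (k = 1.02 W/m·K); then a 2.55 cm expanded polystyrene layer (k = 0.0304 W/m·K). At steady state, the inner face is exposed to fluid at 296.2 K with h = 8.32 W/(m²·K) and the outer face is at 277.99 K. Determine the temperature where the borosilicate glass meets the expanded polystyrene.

T = 293.9 K

Series thermal resistances, inner to outer:
  R_conv,in = 1/(hA) = 1/(8.32·3.80) = 0.03163 K/W
  R_borosilicate glass = L/(kA) = 9.76×10^-4/(1.02·3.80) = 2.518×10^-4 K/W
  R_expanded polystyrene = L/(kA) = 0.0255/(0.0304·3.80) = 0.2207 K/W
ΣR = 0.03163 + 2.518×10^-4 + 0.2207 = 0.2526 K/W
Q = ΔT/ΣR = (296.2 K − 277.99 K)/0.2526 = 72.09 W
From the inner boundary to the borosilicate glass/expanded polystyrene interface, ΣR_partial = 0.03188 K/W.
T_interface = T_in − Q·ΣR_partial = 296.2 K − (72.09)(0.03188) = 293.9 K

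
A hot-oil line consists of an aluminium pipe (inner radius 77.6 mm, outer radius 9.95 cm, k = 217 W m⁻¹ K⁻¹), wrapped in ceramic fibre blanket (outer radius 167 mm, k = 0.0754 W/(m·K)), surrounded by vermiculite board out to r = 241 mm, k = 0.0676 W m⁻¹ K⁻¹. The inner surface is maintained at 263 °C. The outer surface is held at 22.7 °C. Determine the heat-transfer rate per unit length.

Resistance network (inner→outer):
  R'_aluminium = ln(0.0995/0.0776)/(2πk) = 0.2486/(2π·217) = 1.823×10^-4 m·K/W
  R'_ceramic fibre blanket = ln(0.167/0.0995)/(2πk) = 0.5178/(2π·0.0754) = 1.093 m·K/W
  R'_vermiculite board = ln(0.241/0.167)/(2πk) = 0.3668/(2π·0.0676) = 0.8636 m·K/W
ΣR = 1.823×10^-4 + 1.093 + 0.8636 = 1.957 m·K/W
Q' = ΔT/ΣR = (263 °C − 22.7 °C)/1.957 = 123 W/m

Q' = 123 W/m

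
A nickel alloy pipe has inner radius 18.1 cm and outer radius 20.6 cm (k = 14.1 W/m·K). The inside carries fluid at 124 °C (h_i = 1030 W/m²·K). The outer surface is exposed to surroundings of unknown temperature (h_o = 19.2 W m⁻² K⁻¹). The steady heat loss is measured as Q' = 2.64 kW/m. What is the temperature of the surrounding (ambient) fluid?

Series resistances:
  R'_conv,in = 1/(2πr h) = 1/(2π·0.181·1030) = 8.537×10^-4 m·K/W
  R'_nickel alloy = ln(0.206/0.181)/(2πk) = 0.1294/(2π·14.1) = 0.001460 m·K/W
  R'_conv,out = 1/(2πr h) = 1/(2π·0.206·19.2) = 0.04024 m·K/W
ΣR = 0.04255 m·K/W
ΔT = Q'·ΣR = 2640 × 0.04255 = 112.3 K
Heat flows outward, so T_out = T_in − ΔT = 124 − 112.3 = 11.7 °C

T_out = 11.7 °C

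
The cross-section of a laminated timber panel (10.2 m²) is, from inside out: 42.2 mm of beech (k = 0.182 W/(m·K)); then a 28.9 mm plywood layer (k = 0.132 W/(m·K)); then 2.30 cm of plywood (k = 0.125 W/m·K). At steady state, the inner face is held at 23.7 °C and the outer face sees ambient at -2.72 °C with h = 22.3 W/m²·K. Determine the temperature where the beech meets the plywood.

T = 14.7 °C

Resistance network (inner→outer):
  R_beech = L/(kA) = 0.0422/(0.182·10.2) = 0.02273 K/W
  R_plywood = L/(kA) = 0.0289/(0.132·10.2) = 0.02146 K/W
  R_plywood = L/(kA) = 0.0230/(0.125·10.2) = 0.01804 K/W
  R_conv,out = 1/(hA) = 1/(22.3·10.2) = 0.004396 K/W
ΣR = 0.02273 + 0.02146 + 0.01804 + 0.004396 = 0.06663 K/W
Q = ΔT/ΣR = (23.7 °C − -2.72 °C)/0.06663 = 396.5 W
From the inner boundary to the beech/plywood interface, ΣR_partial = 0.02273 K/W.
T_interface = T_in − Q·ΣR_partial = 23.7 °C − (396.5)(0.02273) = 14.7 °C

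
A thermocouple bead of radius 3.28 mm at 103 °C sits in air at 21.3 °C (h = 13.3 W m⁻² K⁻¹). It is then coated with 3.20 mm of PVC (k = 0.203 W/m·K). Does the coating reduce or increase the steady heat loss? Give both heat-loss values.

increases: 0.147 → 0.405 W

Critical radius for a sphere: r_cr = 2k/h = 0.0305 m = 3.05 cm.
Outer radius after coating: r₂ = 0.00328 + 0.00320 = 0.00648 m.
Since r₁ < r_cr and r₂ ≤ r_cr, the coating moves toward the maximum at r_cr — heat loss rises.
Bare: R = 1/(4πr₁²h) = 556.1 K/W; Q = 81.7/556.1 = 0.147 W.
Coated: R = R_cond + R_conv = 201.5 K/W; Q = 81.7/201.5 = 0.405 W.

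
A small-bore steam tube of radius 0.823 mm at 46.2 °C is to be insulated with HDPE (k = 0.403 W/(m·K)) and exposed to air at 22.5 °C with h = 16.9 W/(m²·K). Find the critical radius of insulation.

For a cylinder, r_cr = k_ins/h = 0.403/16.9 = 0.0238 m = 2.38 cm

r_cr = 2.38 cm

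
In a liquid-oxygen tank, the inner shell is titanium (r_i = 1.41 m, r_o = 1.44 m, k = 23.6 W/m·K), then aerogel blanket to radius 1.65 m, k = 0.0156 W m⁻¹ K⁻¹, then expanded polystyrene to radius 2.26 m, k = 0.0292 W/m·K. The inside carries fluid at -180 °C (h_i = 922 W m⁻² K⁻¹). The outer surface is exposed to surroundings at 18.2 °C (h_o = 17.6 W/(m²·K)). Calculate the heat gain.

Resistance network (inner→outer):
  R_conv,in = 1/(4πr²h) = 1/(4π·1.41²·922) = 4.341×10^-5 K/W
  R_titanium = (1/1.41 − 1/1.44)/(4πk) = 0.01478/(4π·23.6) = 4.982×10^-5 K/W
  R_aerogel blanket = (1/1.44 − 1/1.65)/(4πk) = 0.08838/(4π·0.0156) = 0.4509 K/W
  R_expanded polystyrene = (1/1.65 − 1/2.26)/(4πk) = 0.1636/(4π·0.0292) = 0.4458 K/W
  R_conv,out = 1/(4πr²h) = 1/(4π·2.26²·17.6) = 8.852×10^-4 K/W
ΣR = 4.341×10^-5 + 4.982×10^-5 + 0.4509 + 0.4458 + 8.852×10^-4 = 0.8977 K/W
Q = ΔT/ΣR = (-180 °C − 18.2 °C)/0.8977 = -221 W
(Negative Q ⇒ heat flows inward; heat gain = 221 W.)

Q = 221 W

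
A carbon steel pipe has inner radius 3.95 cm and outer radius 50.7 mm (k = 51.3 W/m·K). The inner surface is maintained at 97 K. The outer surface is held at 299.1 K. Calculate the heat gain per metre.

Q' = 2πk·ΔT/ln(r₂/r₁) = 2π × 51.3 × 202.1 / ln(0.0507/0.0395) = 2.61×10^5 W/m

Q' = 261 kW/m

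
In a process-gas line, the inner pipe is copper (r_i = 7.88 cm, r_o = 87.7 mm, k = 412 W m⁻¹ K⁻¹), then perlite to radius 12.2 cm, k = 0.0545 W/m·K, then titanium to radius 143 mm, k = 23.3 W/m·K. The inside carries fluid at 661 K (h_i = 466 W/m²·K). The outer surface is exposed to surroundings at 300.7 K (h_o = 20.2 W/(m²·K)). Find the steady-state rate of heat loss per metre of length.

Q' = 352 W/m

Treat each layer as a resistance in series:
  R'_conv,in = 1/(2πr h) = 1/(2π·0.0788·466) = 0.004334 m·K/W
  R'_copper = ln(0.0877/0.0788)/(2πk) = 0.1070/(2π·412) = 4.134×10^-5 m·K/W
  R'_perlite = ln(0.122/0.0877)/(2πk) = 0.3301/(2π·0.0545) = 0.9640 m·K/W
  R'_titanium = ln(0.143/0.122)/(2πk) = 0.1588/(2π·23.3) = 0.001085 m·K/W
  R'_conv,out = 1/(2πr h) = 1/(2π·0.143·20.2) = 0.05510 m·K/W
ΣR = 0.004334 + 4.134×10^-5 + 0.9640 + 0.001085 + 0.05510 = 1.025 m·K/W
Q' = ΔT/ΣR = (661 K − 300.7 K)/1.025 = 352 W/m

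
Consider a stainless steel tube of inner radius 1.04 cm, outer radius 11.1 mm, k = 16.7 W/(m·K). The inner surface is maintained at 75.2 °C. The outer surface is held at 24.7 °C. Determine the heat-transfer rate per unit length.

Q' = 2πk·ΔT/ln(r₂/r₁) = 2π × 16.7 × 50.5 / ln(0.0111/0.0104) = 81300 W/m

Q' = 81.3 kW/m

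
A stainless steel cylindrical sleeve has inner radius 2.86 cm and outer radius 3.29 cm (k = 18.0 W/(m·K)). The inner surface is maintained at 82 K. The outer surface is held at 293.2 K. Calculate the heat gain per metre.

Q' = 2πk·ΔT/ln(r₂/r₁) = 2π × 18.0 × 211.2 / ln(0.0329/0.0286) = 1.71×10^5 W/m

Q' = 171 kW/m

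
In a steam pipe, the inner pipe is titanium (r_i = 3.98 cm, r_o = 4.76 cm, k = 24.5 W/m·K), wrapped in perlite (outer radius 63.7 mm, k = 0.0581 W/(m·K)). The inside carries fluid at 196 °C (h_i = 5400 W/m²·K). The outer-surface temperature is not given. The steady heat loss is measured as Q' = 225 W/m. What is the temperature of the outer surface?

Sum the resistances:
  R'_conv,in = 1/(2πr h) = 1/(2π·0.0398·5400) = 7.405×10^-4 m·K/W
  R'_titanium = ln(0.0476/0.0398)/(2πk) = 0.1790/(2π·24.5) = 0.001163 m·K/W
  R'_perlite = ln(0.0637/0.0476)/(2πk) = 0.2914/(2π·0.0581) = 0.7981 m·K/W
ΣR = 0.8000 m·K/W
ΔT = Q'·ΣR = 225 × 0.8000 = 180.0 K
Heat flows outward, so T_out = T_in − ΔT = 196 − 180.0 = 16.0 °C

T_out = 16.0 °C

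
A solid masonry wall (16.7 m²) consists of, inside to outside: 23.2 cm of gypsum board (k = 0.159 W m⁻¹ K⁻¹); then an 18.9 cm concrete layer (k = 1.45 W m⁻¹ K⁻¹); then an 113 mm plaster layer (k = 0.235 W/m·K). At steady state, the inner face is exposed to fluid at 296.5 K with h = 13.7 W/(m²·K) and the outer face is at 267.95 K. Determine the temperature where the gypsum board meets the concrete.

T = 276.09 K

Resistance network (inner→outer):
  R_conv,in = 1/(hA) = 1/(13.7·16.7) = 0.004371 K/W
  R_gypsum board = L/(kA) = 0.232/(0.159·16.7) = 0.08737 K/W
  R_concrete = L/(kA) = 0.189/(1.45·16.7) = 0.007805 K/W
  R_plaster = L/(kA) = 0.113/(0.235·16.7) = 0.02879 K/W
ΣR = 0.004371 + 0.08737 + 0.007805 + 0.02879 = 0.1283 K/W
Q = ΔT/ΣR = (296.5 K − 267.95 K)/0.1283 = 222.5 W
From the inner boundary to the gypsum board/concrete interface, ΣR_partial = 0.09174 K/W.
T_interface = T_in − Q·ΣR_partial = 296.5 K − (222.5)(0.09174) = 276.09 K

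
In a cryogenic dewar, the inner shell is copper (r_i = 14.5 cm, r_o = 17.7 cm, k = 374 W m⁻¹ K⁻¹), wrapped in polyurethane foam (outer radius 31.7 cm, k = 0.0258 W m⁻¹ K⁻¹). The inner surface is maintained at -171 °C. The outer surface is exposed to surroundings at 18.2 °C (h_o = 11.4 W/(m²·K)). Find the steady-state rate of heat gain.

Q = 24.4 W

Treat each layer as a resistance in series:
  R_copper = (1/0.145 − 1/0.177)/(4πk) = 1.247/(4π·374) = 2.653×10^-4 K/W
  R_polyurethane foam = (1/0.177 − 1/0.317)/(4πk) = 2.495/(4π·0.0258) = 7.696 K/W
  R_conv,out = 1/(4πr²h) = 1/(4π·0.317²·11.4) = 0.06947 K/W
ΣR = 2.653×10^-4 + 7.696 + 0.06947 = 7.766 K/W
Q = ΔT/ΣR = (-171 °C − 18.2 °C)/7.766 = -24.4 W
(Negative Q ⇒ heat flows inward; heat gain = 24.4 W.)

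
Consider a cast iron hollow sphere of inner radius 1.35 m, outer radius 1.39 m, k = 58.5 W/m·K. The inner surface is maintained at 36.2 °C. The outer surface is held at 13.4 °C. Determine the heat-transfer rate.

Q = 7.86×10^5 W

Q = 4πk·ΔT/(1/r₁ − 1/r₂) = 4π × 58.5 × 22.8 / (1/1.35 − 1/1.39) = 7.86×10^5 W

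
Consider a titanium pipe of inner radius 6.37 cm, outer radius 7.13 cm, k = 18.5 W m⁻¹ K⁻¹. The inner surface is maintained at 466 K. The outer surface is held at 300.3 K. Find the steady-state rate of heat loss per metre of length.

Q' = 2πk·ΔT/ln(r₂/r₁) = 2π × 18.5 × 165.7 / ln(0.0713/0.0637) = 1.71×10^5 W/m

Q' = 171 kW/m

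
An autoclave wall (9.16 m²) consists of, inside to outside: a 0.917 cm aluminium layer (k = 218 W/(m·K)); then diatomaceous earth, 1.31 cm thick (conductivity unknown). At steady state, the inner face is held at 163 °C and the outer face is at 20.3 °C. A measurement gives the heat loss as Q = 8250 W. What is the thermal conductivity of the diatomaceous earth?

ΣR = ΔT/Q = |163 − 20.3|/8250 = 0.01730 K/W
Known resistances:
  R_aluminium = L/(kA) = 0.00917/(218·9.16) = 4.592×10^-6 K/W
R_diatomaceous earth = ΣR − ΣR_known = 0.01730 − 4.592×10^-6 = 0.01730 K/W
L/(kA) = 0.01730 ⇒ k = 0.0131/(0.01730·9.16) = 0.0827 W/m·K

k = 0.0827 W/m·K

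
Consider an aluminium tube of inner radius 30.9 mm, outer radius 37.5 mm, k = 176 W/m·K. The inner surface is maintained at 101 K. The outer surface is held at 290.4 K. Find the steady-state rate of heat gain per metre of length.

Q' = 1080 kW/m

Q' = 2πk·ΔT/ln(r₂/r₁) = 2π × 176 × 189.4 / ln(0.0375/0.0309) = 1.08×10^6 W/m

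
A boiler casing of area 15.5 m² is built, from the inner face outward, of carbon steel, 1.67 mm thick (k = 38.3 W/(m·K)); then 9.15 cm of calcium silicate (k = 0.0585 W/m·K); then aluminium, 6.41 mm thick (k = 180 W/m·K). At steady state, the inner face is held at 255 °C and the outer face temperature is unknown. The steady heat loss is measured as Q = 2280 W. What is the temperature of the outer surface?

Series resistances:
  R_carbon steel = L/(kA) = 0.00167/(38.3·15.5) = 2.813×10^-6 K/W
  R_calcium silicate = L/(kA) = 0.0915/(0.0585·15.5) = 0.1009 K/W
  R_aluminium = L/(kA) = 0.00641/(180·15.5) = 2.297×10^-6 K/W
ΣR = 0.1009 K/W
ΔT = Q·ΣR = 2280 × 0.1009 = 230.1 K
Heat flows outward, so T_out = T_in − ΔT = 255 − 230.1 = 24.9 °C

T_out = 24.9 °C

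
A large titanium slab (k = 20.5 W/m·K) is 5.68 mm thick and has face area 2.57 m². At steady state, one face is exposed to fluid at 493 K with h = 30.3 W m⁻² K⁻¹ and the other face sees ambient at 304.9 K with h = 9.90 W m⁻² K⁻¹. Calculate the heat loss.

Q = 3600 W

Resistance network (inner→outer):
  R_conv,in = 1/(hA) = 1/(30.3·2.57) = 0.01284 K/W
  R_titanium = L/(kA) = 0.00568/(20.5·2.57) = 1.078×10^-4 K/W
  R_conv,out = 1/(hA) = 1/(9.90·2.57) = 0.03930 K/W
ΣR = 0.01284 + 1.078×10^-4 + 0.03930 = 0.05225 K/W
Q = ΔT/ΣR = (493 K − 304.9 K)/0.05225 = 3600 W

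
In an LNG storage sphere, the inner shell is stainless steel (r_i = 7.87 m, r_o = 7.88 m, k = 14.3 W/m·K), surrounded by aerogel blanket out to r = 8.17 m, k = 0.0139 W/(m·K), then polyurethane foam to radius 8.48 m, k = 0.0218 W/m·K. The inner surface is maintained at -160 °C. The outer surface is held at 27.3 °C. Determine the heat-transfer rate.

Series thermal resistances, inner to outer:
  R_stainless steel = (1/7.87 − 1/7.88)/(4πk) = 1.612×10^-4/(4π·14.3) = 8.973×10^-7 K/W
  R_aerogel blanket = (1/7.88 − 1/8.17)/(4πk) = 0.004505/(4π·0.0139) = 0.02579 K/W
  R_polyurethane foam = (1/8.17 − 1/8.48)/(4πk) = 0.004474/(4π·0.0218) = 0.01633 K/W
ΣR = 8.973×10^-7 + 0.02579 + 0.01633 = 0.04212 K/W
Q = ΔT/ΣR = (-160 °C − 27.3 °C)/0.04212 = -4450 W
(Negative Q ⇒ heat flows inward; heat gain = 4450 W.)

Q = 4.45 kW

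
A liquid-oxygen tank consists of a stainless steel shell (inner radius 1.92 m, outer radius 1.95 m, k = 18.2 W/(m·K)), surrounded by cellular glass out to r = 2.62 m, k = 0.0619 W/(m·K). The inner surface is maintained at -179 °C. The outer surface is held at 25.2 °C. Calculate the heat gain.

Q = 1210 W

Treat each layer as a resistance in series:
  R_stainless steel = (1/1.92 − 1/1.95)/(4πk) = 0.008013/(4π·18.2) = 3.504×10^-5 K/W
  R_cellular glass = (1/1.95 − 1/2.62)/(4πk) = 0.1311/(4π·0.0619) = 0.1686 K/W
ΣR = 3.504×10^-5 + 0.1686 = 0.1686 K/W
Q = ΔT/ΣR = (-179 °C − 25.2 °C)/0.1686 = -1210 W
(Negative Q ⇒ heat flows inward; heat gain = 1210 W.)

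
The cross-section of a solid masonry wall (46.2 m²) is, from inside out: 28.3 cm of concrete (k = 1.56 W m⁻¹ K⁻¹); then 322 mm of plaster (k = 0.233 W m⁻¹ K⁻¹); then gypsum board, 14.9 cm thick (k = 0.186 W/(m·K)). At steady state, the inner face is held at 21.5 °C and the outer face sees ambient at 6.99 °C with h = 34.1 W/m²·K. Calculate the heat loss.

Q = 280 W

Series thermal resistances, inner to outer:
  R_concrete = L/(kA) = 0.283/(1.56·46.2) = 0.003927 K/W
  R_plaster = L/(kA) = 0.322/(0.233·46.2) = 0.02991 K/W
  R_gypsum board = L/(kA) = 0.149/(0.186·46.2) = 0.01734 K/W
  R_conv,out = 1/(hA) = 1/(34.1·46.2) = 6.348×10^-4 K/W
ΣR = 0.003927 + 0.02991 + 0.01734 + 6.348×10^-4 = 0.05181 K/W
Q = ΔT/ΣR = (21.5 °C − 6.99 °C)/0.05181 = 280 W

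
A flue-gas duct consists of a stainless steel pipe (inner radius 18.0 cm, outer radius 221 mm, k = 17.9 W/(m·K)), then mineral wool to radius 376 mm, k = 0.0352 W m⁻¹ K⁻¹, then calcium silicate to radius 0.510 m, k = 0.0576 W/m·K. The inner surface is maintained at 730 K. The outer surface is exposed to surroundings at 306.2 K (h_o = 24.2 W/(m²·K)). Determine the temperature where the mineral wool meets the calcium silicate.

T = 417 K

Treat each layer as a resistance in series:
  R'_stainless steel = ln(0.221/0.180)/(2πk) = 0.2052/(2π·17.9) = 0.001825 m·K/W
  R'_mineral wool = ln(0.376/0.221)/(2πk) = 0.5314/(2π·0.0352) = 2.403 m·K/W
  R'_calcium silicate = ln(0.510/0.376)/(2πk) = 0.3048/(2π·0.0576) = 0.8423 m·K/W
  R'_conv,out = 1/(2πr h) = 1/(2π·0.510·24.2) = 0.01290 m·K/W
ΣR = 0.001825 + 2.403 + 0.8423 + 0.01290 = 3.260 m·K/W
Q' = ΔT/ΣR = (730 K − 306.2 K)/3.260 = 130.0 W/m
From the inner boundary to the mineral wool/calcium silicate interface, ΣR_partial = 2.405 m·K/W.
T_interface = T_in − Q'·ΣR_partial = 730 K − (130.0)(2.405) = 417 K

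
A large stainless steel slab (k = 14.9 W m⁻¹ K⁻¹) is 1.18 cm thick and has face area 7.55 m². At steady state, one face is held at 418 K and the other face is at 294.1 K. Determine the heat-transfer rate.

Q = kA·ΔT/L = 14.9 × 7.55 × |418 K − 294.1 K| / 0.0118 = 1.18×10^6 W

Q = 1180 kW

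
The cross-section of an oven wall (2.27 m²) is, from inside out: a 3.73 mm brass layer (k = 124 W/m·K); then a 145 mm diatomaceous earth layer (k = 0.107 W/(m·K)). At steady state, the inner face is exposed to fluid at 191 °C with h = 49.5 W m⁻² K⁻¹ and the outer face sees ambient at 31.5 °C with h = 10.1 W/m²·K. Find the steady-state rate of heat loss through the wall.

Q = 246 W

Resistance network (inner→outer):
  R_conv,in = 1/(hA) = 1/(49.5·2.27) = 0.008900 K/W
  R_brass = L/(kA) = 0.00373/(124·2.27) = 1.325×10^-5 K/W
  R_diatomaceous earth = L/(kA) = 0.145/(0.107·2.27) = 0.5970 K/W
  R_conv,out = 1/(hA) = 1/(10.1·2.27) = 0.04362 K/W
ΣR = 0.008900 + 1.325×10^-5 + 0.5970 + 0.04362 = 0.6495 K/W
Q = ΔT/ΣR = (191 °C − 31.5 °C)/0.6495 = 246 W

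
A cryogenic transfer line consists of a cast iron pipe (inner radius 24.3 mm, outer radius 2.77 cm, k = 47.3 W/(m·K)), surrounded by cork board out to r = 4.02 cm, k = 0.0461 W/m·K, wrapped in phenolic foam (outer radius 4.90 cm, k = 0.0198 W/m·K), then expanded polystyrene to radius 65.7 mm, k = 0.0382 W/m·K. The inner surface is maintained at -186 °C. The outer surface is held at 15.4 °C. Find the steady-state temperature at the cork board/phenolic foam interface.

Resistance network (inner→outer):
  R'_cast iron = ln(0.0277/0.0243)/(2πk) = 0.1310/(2π·47.3) = 4.406×10^-4 m·K/W
  R'_cork board = ln(0.0402/0.0277)/(2πk) = 0.3724/(2π·0.0461) = 1.286 m·K/W
  R'_phenolic foam = ln(0.0490/0.0402)/(2πk) = 0.1980/(2π·0.0198) = 1.591 m·K/W
  R'_expanded polystyrene = ln(0.0657/0.0490)/(2πk) = 0.2933/(2π·0.0382) = 1.222 m·K/W
ΣR = 4.406×10^-4 + 1.286 + 1.591 + 1.222 = 4.099 m·K/W
Q' = ΔT/ΣR = (-186 °C − 15.4 °C)/4.099 = -49.13 W/m
From the inner boundary to the cork board/phenolic foam interface, ΣR_partial = 1.286 m·K/W.
T_interface = T_in − Q'·ΣR_partial = -186 °C − (-49.13)(1.286) = -123 °C

T = -123 °C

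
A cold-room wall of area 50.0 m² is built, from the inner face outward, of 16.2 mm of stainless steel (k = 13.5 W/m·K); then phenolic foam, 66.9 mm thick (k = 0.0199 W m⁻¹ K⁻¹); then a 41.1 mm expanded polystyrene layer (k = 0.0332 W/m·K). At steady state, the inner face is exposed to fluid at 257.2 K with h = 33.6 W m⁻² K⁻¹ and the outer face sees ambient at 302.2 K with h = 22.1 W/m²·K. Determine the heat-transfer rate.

Treat each layer as a resistance in series:
  R_conv,in = 1/(hA) = 1/(33.6·50.0) = 5.952×10^-4 K/W
  R_stainless steel = L/(kA) = 0.0162/(13.5·50.0) = 2.400×10^-5 K/W
  R_phenolic foam = L/(kA) = 0.0669/(0.0199·50.0) = 0.06724 K/W
  R_expanded polystyrene = L/(kA) = 0.0411/(0.0332·50.0) = 0.02476 K/W
  R_conv,out = 1/(hA) = 1/(22.1·50.0) = 9.050×10^-4 K/W
ΣR = 5.952×10^-4 + 2.400×10^-5 + 0.06724 + 0.02476 + 9.050×10^-4 = 0.09352 K/W
Q = ΔT/ΣR = (257.2 K − 302.2 K)/0.09352 = -481 W
(Negative Q ⇒ heat flows inward; heat gain = 481 W.)

Q = 481 W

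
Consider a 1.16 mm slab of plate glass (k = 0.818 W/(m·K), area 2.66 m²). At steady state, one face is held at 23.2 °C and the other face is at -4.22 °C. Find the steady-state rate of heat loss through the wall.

Q = 51.4 kW

Q = kA·ΔT/L = 0.818 × 2.66 × |23.2 °C − -4.22 °C| / 0.00116 = 51400 W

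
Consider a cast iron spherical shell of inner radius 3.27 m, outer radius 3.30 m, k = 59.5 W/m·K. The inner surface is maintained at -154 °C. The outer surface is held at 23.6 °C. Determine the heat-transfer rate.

Q = 47800 kW

Q = 4πk·ΔT/(1/r₁ − 1/r₂) = 4π × 59.5 × 177.6 / (1/3.27 − 1/3.30) = 4.78×10^7 W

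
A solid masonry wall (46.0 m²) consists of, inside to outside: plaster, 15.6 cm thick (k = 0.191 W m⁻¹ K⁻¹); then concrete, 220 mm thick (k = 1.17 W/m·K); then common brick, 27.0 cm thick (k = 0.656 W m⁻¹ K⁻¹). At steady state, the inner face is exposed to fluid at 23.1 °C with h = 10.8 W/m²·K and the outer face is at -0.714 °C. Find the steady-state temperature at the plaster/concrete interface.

Series thermal resistances, inner to outer:
  R_conv,in = 1/(hA) = 1/(10.8·46.0) = 0.002013 K/W
  R_plaster = L/(kA) = 0.156/(0.191·46.0) = 0.01776 K/W
  R_concrete = L/(kA) = 0.220/(1.17·46.0) = 0.004088 K/W
  R_common brick = L/(kA) = 0.270/(0.656·46.0) = 0.008948 K/W
ΣR = 0.002013 + 0.01776 + 0.004088 + 0.008948 = 0.03281 K/W
Q = ΔT/ΣR = (23.1 °C − -0.714 °C)/0.03281 = 725.8 W
From the inner boundary to the plaster/concrete interface, ΣR_partial = 0.01977 K/W.
T_interface = T_in − Q·ΣR_partial = 23.1 °C − (725.8)(0.01977) = 8.75 °C

T = 8.75 °C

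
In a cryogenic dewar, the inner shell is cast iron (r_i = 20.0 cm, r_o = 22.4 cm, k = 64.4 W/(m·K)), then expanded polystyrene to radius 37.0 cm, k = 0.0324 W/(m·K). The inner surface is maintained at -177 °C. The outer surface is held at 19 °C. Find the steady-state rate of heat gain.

Q = 45.3 W

Series thermal resistances, inner to outer:
  R_cast iron = (1/0.200 − 1/0.224)/(4πk) = 0.5357/(4π·64.4) = 6.620×10^-4 K/W
  R_expanded polystyrene = (1/0.224 − 1/0.370)/(4πk) = 1.762/(4π·0.0324) = 4.327 K/W
ΣR = 6.620×10^-4 + 4.327 = 4.328 K/W
Q = ΔT/ΣR = (-177 °C − 19 °C)/4.328 = -45.3 W
(Negative Q ⇒ heat flows inward; heat gain = 45.3 W.)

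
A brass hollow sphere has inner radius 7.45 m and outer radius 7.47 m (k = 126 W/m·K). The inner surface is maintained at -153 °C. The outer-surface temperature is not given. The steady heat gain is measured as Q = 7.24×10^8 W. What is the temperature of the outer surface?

Sum the resistances:
  R_brass = (1/7.45 − 1/7.47)/(4πk) = 3.594×10^-4/(4π·126) = 2.270×10^-7 K/W
ΣR = 2.270×10^-7 K/W
ΔT = Q·ΣR = 7.24×10^8 × 2.270×10^-7 = 164.3 K
Heat flows inward, so T_out = T_in + ΔT = -153 + 164.3 = 11.3 °C

T_out = 11.3 °C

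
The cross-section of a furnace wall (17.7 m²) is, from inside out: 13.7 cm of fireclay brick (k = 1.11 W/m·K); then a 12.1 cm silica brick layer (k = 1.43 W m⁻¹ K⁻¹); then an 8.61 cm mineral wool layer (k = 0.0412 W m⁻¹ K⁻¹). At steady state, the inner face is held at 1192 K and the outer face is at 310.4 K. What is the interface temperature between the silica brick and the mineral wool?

Treat each layer as a resistance in series:
  R_fireclay brick = L/(kA) = 0.137/(1.11·17.7) = 0.006973 K/W
  R_silica brick = L/(kA) = 0.121/(1.43·17.7) = 0.004781 K/W
  R_mineral wool = L/(kA) = 0.0861/(0.0412·17.7) = 0.1181 K/W
ΣR = 0.006973 + 0.004781 + 0.1181 = 0.1299 K/W
Q = ΔT/ΣR = (1192 K − 310.4 K)/0.1299 = 6787 W
From the inner boundary to the silica brick/mineral wool interface, ΣR_partial = 0.01175 K/W.
T_interface = T_in − Q·ΣR_partial = 1192 K − (6787)(0.01175) = 1112 K

T = 1112 K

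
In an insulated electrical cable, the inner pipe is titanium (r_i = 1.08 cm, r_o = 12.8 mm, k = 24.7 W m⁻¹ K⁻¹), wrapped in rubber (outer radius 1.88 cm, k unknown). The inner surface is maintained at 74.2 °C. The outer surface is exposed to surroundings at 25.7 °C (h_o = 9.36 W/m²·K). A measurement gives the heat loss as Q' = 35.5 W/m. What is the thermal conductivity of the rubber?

k = 0.133 W/m·K

ΣR = ΔT/Q' = |74.2 − 25.7|/35.5 = 1.366 m·K/W
Known resistances:
  R'_titanium = ln(0.0128/0.0108)/(2πk) = 0.1699/(2π·24.7) = 0.001095 m·K/W
  R'_conv,out = 1/(2πr h) = 1/(2π·0.0188·9.36) = 0.9045 m·K/W
R_rubber = ΣR − ΣR_known = 1.366 − 0.9056 = 0.4604 m·K/W
ln(r₂/r₁)/(2πk) = 0.4604 ⇒ k = 0.3844/(2π·0.4604) = 0.133 W/m·K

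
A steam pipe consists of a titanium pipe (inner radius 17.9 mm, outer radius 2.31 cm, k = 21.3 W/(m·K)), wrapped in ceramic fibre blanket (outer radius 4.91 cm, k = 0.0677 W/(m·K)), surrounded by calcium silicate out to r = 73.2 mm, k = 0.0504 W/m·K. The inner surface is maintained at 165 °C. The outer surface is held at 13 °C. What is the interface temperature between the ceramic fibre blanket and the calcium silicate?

T = 76.1 °C

Series thermal resistances, inner to outer:
  R'_titanium = ln(0.0231/0.0179)/(2πk) = 0.2550/(2π·21.3) = 0.001906 m·K/W
  R'_ceramic fibre blanket = ln(0.0491/0.0231)/(2πk) = 0.7540/(2π·0.0677) = 1.773 m·K/W
  R'_calcium silicate = ln(0.0732/0.0491)/(2πk) = 0.3993/(2π·0.0504) = 1.261 m·K/W
ΣR = 0.001906 + 1.773 + 1.261 = 3.036 m·K/W
Q' = ΔT/ΣR = (165 °C − 13 °C)/3.036 = 50.07 W/m
From the inner boundary to the ceramic fibre blanket/calcium silicate interface, ΣR_partial = 1.775 m·K/W.
T_interface = T_in − Q'·ΣR_partial = 165 °C − (50.07)(1.775) = 76.1 °C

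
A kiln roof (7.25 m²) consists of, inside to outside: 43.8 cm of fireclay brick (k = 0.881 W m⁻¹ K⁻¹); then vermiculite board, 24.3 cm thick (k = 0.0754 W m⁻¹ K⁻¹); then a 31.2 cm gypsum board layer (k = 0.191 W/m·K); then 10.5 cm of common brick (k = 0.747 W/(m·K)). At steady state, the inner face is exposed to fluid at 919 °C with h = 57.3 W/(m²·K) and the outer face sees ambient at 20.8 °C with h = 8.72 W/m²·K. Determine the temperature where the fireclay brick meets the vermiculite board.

T = 837 °C

Series thermal resistances, inner to outer:
  R_conv,in = 1/(hA) = 1/(57.3·7.25) = 0.002407 K/W
  R_fireclay brick = L/(kA) = 0.438/(0.881·7.25) = 0.06857 K/W
  R_vermiculite board = L/(kA) = 0.243/(0.0754·7.25) = 0.4445 K/W
  R_gypsum board = L/(kA) = 0.312/(0.191·7.25) = 0.2253 K/W
  R_common brick = L/(kA) = 0.105/(0.747·7.25) = 0.01939 K/W
  R_conv,out = 1/(hA) = 1/(8.72·7.25) = 0.01582 K/W
ΣR = 0.002407 + 0.06857 + 0.4445 + 0.2253 + 0.01939 + 0.01582 = 0.7760 K/W
Q = ΔT/ΣR = (919 °C − 20.8 °C)/0.7760 = 1157 W
From the inner boundary to the fireclay brick/vermiculite board interface, ΣR_partial = 0.07098 K/W.
T_interface = T_in − Q·ΣR_partial = 919 °C − (1157)(0.07098) = 837 °C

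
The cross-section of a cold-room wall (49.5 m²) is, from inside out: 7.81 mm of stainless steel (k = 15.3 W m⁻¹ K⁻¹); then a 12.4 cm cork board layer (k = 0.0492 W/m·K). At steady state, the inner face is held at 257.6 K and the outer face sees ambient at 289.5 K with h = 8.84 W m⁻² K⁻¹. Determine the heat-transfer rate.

Q = 599 W

Treat each layer as a resistance in series:
  R_stainless steel = L/(kA) = 0.00781/(15.3·49.5) = 1.031×10^-5 K/W
  R_cork board = L/(kA) = 0.124/(0.0492·49.5) = 0.05092 K/W
  R_conv,out = 1/(hA) = 1/(8.84·49.5) = 0.002285 K/W
ΣR = 1.031×10^-5 + 0.05092 + 0.002285 = 0.05322 K/W
Q = ΔT/ΣR = (257.6 K − 289.5 K)/0.05322 = -599 W
(Negative Q ⇒ heat flows inward; heat gain = 599 W.)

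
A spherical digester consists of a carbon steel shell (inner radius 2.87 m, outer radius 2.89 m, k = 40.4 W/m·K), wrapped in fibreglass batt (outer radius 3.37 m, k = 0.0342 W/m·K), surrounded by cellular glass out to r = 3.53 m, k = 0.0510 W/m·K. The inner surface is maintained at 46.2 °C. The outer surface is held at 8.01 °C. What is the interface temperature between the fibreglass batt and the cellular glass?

T = 13.9 °C

Treat each layer as a resistance in series:
  R_carbon steel = (1/2.87 − 1/2.89)/(4πk) = 0.002411/(4π·40.4) = 4.750×10^-6 K/W
  R_fibreglass batt = (1/2.89 − 1/3.37)/(4πk) = 0.04928/(4π·0.0342) = 0.1147 K/W
  R_cellular glass = (1/3.37 − 1/3.53)/(4πk) = 0.01345/(4π·0.0510) = 0.02099 K/W
ΣR = 4.750×10^-6 + 0.1147 + 0.02099 = 0.1357 K/W
Q = ΔT/ΣR = (46.2 °C − 8.01 °C)/0.1357 = 281.4 W
From the inner boundary to the fibreglass batt/cellular glass interface, ΣR_partial = 0.1147 K/W.
T_interface = T_in − Q·ΣR_partial = 46.2 °C − (281.4)(0.1147) = 13.9 °C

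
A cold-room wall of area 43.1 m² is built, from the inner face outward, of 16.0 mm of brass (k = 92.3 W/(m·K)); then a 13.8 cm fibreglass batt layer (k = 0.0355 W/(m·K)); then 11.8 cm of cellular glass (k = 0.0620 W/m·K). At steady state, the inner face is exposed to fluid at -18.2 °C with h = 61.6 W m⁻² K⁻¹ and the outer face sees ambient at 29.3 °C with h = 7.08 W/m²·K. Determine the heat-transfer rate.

Treat each layer as a resistance in series:
  R_conv,in = 1/(hA) = 1/(61.6·43.1) = 3.767×10^-4 K/W
  R_brass = L/(kA) = 0.0160/(92.3·43.1) = 4.022×10^-6 K/W
  R_fibreglass batt = L/(kA) = 0.138/(0.0355·43.1) = 0.09019 K/W
  R_cellular glass = L/(kA) = 0.118/(0.0620·43.1) = 0.04416 K/W
  R_conv,out = 1/(hA) = 1/(7.08·43.1) = 0.003277 K/W
ΣR = 3.767×10^-4 + 4.022×10^-6 + 0.09019 + 0.04416 + 0.003277 = 0.1380 K/W
Q = ΔT/ΣR = (-18.2 °C − 29.3 °C)/0.1380 = -344 W
(Negative Q ⇒ heat flows inward; heat gain = 344 W.)

Q = 344 W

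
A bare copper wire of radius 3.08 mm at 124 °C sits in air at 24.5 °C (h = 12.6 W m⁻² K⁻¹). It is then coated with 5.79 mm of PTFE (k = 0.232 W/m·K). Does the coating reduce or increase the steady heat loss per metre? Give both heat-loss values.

increases: 24.3 → 46.3 W/m

Critical radius for a cylinder: r_cr = k/h = 0.0184 m = 1.84 cm.
Outer radius after coating: r₂ = 0.00308 + 0.00579 = 0.00887 m.
Since r₁ < r_cr and r₂ ≤ r_cr, the coating moves toward the maximum at r_cr — heat loss rises.
Bare: R = 1/(2πr₁h) = 4.101 m·K/W; Q = 99.5/4.101 = 24.3 W/m.
Coated: R = R_cond + R_conv = 2.150 m·K/W; Q = 99.5/2.150 = 46.3 W/m.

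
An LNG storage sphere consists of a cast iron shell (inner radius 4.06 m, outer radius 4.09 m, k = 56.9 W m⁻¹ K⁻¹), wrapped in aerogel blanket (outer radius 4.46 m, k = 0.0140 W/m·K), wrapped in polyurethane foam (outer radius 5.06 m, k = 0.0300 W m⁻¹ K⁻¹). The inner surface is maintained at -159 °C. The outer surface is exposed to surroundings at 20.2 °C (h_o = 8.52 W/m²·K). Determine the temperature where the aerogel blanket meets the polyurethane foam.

T = -48.0 °C

Treat each layer as a resistance in series:
  R_cast iron = (1/4.06 − 1/4.09)/(4πk) = 0.001807/(4π·56.9) = 2.527×10^-6 K/W
  R_aerogel blanket = (1/4.09 − 1/4.46)/(4πk) = 0.02028/(4π·0.0140) = 0.1153 K/W
  R_polyurethane foam = (1/4.46 − 1/5.06)/(4πk) = 0.02659/(4π·0.0300) = 0.07052 K/W
  R_conv,out = 1/(4πr²h) = 1/(4π·5.06²·8.52) = 3.648×10^-4 K/W
ΣR = 2.527×10^-6 + 0.1153 + 0.07052 + 3.648×10^-4 = 0.1862 K/W
Q = ΔT/ΣR = (-159 °C − 20.2 °C)/0.1862 = -962.4 W
From the inner boundary to the aerogel blanket/polyurethane foam interface, ΣR_partial = 0.1153 K/W.
T_interface = T_in − Q·ΣR_partial = -159 °C − (-962.4)(0.1153) = -48.0 °C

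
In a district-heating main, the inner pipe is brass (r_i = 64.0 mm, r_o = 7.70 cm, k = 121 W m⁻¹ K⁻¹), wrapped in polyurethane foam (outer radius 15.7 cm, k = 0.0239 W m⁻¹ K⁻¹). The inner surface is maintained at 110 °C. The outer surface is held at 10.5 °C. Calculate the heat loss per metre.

Resistance network (inner→outer):
  R'_brass = ln(0.0770/0.0640)/(2πk) = 0.1849/(2π·121) = 2.432×10^-4 m·K/W
  R'_polyurethane foam = ln(0.157/0.0770)/(2πk) = 0.7124/(2π·0.0239) = 4.744 m·K/W
ΣR = 2.432×10^-4 + 4.744 = 4.744 m·K/W
Q' = ΔT/ΣR = (110 °C − 10.5 °C)/4.744 = 21.0 W/m

Q' = 21.0 W/m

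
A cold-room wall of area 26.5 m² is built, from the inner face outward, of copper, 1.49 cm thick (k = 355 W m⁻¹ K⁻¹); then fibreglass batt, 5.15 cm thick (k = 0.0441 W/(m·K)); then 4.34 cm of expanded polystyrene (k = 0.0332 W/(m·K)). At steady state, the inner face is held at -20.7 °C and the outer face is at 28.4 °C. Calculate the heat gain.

Q = 526 W

Treat each layer as a resistance in series:
  R_copper = L/(kA) = 0.0149/(355·26.5) = 1.584×10^-6 K/W
  R_fibreglass batt = L/(kA) = 0.0515/(0.0441·26.5) = 0.04407 K/W
  R_expanded polystyrene = L/(kA) = 0.0434/(0.0332·26.5) = 0.04933 K/W
ΣR = 1.584×10^-6 + 0.04407 + 0.04933 = 0.09340 K/W
Q = ΔT/ΣR = (-20.7 °C − 28.4 °C)/0.09340 = -526 W
(Negative Q ⇒ heat flows inward; heat gain = 526 W.)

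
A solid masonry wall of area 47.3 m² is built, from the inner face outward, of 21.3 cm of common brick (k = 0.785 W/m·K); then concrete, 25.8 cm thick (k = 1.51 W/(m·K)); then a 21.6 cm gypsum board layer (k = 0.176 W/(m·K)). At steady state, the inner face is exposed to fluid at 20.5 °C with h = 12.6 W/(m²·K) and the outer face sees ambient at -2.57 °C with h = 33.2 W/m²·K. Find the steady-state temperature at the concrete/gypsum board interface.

Series thermal resistances, inner to outer:
  R_conv,in = 1/(hA) = 1/(12.6·47.3) = 0.001678 K/W
  R_common brick = L/(kA) = 0.213/(0.785·47.3) = 0.005737 K/W
  R_concrete = L/(kA) = 0.258/(1.51·47.3) = 0.003612 K/W
  R_gypsum board = L/(kA) = 0.216/(0.176·47.3) = 0.02595 K/W
  R_conv,out = 1/(hA) = 1/(33.2·47.3) = 6.368×10^-4 K/W
ΣR = 0.001678 + 0.005737 + 0.003612 + 0.02595 + 6.368×10^-4 = 0.03761 K/W
Q = ΔT/ΣR = (20.5 °C − -2.57 °C)/0.03761 = 613.4 W
From the inner boundary to the concrete/gypsum board interface, ΣR_partial = 0.01103 K/W.
T_interface = T_in − Q·ΣR_partial = 20.5 °C − (613.4)(0.01103) = 13.7 °C

T = 13.7 °C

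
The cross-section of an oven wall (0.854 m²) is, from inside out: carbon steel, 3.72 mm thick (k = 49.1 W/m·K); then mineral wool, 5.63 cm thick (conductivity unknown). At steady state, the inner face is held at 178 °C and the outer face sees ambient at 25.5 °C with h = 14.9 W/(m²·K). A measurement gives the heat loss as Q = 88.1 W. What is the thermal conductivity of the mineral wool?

ΣR = ΔT/Q = |178 − 25.5|/88.1 = 1.731 K/W
Known resistances:
  R_carbon steel = L/(kA) = 0.00372/(49.1·0.854) = 8.872×10^-5 K/W
  R_conv,out = 1/(hA) = 1/(14.9·0.854) = 0.07859 K/W
R_mineral wool = ΣR − ΣR_known = 1.731 − 0.07868 = 1.652 K/W
L/(kA) = 1.652 ⇒ k = 0.0563/(1.652·0.854) = 0.0399 W/m·K

k = 0.0399 W/m·K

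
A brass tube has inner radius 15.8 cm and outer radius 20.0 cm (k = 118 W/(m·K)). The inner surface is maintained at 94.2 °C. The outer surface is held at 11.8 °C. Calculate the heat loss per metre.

Q' = 2πk·ΔT/ln(r₂/r₁) = 2π × 118 × 82.4 / ln(0.200/0.158) = 2.59×10^5 W/m

Q' = 259 kW/m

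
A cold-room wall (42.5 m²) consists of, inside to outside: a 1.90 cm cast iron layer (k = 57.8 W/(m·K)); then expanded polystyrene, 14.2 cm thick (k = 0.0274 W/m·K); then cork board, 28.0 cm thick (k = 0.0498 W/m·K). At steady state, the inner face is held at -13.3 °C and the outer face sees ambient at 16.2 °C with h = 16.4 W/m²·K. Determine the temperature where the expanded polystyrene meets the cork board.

Resistance network (inner→outer):
  R_cast iron = L/(kA) = 0.0190/(57.8·42.5) = 7.735×10^-6 K/W
  R_expanded polystyrene = L/(kA) = 0.142/(0.0274·42.5) = 0.1219 K/W
  R_cork board = L/(kA) = 0.280/(0.0498·42.5) = 0.1323 K/W
  R_conv,out = 1/(hA) = 1/(16.4·42.5) = 0.001435 K/W
ΣR = 7.735×10^-6 + 0.1219 + 0.1323 + 0.001435 = 0.2556 K/W
Q = ΔT/ΣR = (-13.3 °C − 16.2 °C)/0.2556 = -115.4 W
From the inner boundary to the expanded polystyrene/cork board interface, ΣR_partial = 0.1219 K/W.
T_interface = T_in − Q·ΣR_partial = -13.3 °C − (-115.4)(0.1219) = 0.77 °C

T = 0.77 °C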